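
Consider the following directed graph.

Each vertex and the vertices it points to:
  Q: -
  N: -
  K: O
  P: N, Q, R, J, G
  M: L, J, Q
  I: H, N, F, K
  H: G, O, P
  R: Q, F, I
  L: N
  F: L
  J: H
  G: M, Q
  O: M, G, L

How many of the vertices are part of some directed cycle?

A vertex is on a directed cycle iff it belongs to a strongly connected component of size ≥ 2 (or has a self-loop).
The vertices on cycles are {G, H, I, J, K, M, O, P, R} — 9 in total.

9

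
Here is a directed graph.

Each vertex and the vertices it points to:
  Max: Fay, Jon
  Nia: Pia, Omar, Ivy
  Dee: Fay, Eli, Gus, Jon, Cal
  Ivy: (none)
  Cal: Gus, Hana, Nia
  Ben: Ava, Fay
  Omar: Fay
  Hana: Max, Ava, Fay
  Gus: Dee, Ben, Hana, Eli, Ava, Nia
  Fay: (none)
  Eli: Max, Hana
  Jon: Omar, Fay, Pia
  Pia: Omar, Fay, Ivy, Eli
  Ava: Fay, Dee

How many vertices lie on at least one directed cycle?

11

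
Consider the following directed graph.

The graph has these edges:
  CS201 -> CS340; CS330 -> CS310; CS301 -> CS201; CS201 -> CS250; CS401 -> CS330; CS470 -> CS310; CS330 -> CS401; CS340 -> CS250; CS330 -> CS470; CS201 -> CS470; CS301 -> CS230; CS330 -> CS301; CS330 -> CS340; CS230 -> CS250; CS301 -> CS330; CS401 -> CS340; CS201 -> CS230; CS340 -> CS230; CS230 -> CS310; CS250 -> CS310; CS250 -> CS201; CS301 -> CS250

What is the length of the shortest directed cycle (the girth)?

For each vertex v, BFS finds the shortest path from v back to v.
The shortest such closed walk is CS301 → CS330 → CS301, length 2.

2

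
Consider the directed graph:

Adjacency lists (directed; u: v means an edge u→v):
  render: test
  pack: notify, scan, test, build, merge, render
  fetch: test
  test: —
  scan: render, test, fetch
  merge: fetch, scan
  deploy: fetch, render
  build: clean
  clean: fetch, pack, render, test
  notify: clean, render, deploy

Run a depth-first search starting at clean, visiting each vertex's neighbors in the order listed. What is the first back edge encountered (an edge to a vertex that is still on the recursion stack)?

notify→clean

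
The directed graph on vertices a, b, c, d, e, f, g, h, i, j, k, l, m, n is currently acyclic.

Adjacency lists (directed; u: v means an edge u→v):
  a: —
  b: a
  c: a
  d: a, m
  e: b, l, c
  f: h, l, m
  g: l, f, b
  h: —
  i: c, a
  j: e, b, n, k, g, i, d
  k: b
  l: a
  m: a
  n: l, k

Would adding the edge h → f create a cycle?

Yes

Adding h→f creates a cycle iff f can already reach h.
Path from f: f → h.
So f → … → h → f is a cycle.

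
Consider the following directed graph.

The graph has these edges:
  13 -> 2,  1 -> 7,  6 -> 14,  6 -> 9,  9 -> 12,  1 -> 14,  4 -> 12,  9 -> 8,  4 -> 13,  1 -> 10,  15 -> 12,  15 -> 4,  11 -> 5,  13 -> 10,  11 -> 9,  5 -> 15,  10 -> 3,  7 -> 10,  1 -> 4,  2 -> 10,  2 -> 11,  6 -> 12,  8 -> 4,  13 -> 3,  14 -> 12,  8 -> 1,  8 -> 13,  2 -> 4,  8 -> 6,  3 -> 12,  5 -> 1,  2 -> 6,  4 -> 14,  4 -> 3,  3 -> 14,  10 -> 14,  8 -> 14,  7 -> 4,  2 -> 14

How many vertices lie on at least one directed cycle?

11

A vertex is on a directed cycle iff it belongs to a strongly connected component of size ≥ 2 (or has a self-loop).
The vertices on cycles are {1, 2, 4, 5, 6, 7, 8, 9, 11, 13, 15} — 11 in total.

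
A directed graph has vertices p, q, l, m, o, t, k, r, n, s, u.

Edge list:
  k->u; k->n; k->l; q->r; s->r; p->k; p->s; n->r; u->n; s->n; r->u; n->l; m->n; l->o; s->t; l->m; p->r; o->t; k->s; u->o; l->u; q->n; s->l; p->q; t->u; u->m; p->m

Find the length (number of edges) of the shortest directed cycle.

3

For each vertex v, BFS finds the shortest path from v back to v.
The shortest such closed walk is l → m → n → l, length 3.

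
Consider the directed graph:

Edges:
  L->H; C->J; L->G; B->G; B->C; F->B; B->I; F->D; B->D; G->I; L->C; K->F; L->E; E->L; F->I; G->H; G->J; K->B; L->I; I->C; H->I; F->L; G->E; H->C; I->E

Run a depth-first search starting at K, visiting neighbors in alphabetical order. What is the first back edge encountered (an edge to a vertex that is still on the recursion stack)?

DFS from K (visiting neighbors in alphabetical order); mark gray on enter, black on exit:
K gray
  B gray
    C gray
      J gray
      J black
    C black
    D gray
    D black
    G gray
      E gray
        L gray
          L→C: C black — skip
          L→E: E is gray → back edge
First back edge: L → E.

L->E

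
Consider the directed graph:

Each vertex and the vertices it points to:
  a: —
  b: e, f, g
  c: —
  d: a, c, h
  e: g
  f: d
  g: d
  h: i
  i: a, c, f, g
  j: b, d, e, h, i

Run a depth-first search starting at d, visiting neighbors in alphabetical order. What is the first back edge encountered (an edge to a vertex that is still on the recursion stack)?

DFS from d (visiting neighbors in alphabetical order); mark gray on enter, black on exit:
d gray
  a gray
  a black
  c gray
  c black
  h gray
    i gray
      i→a: a black — skip
      i→c: c black — skip
      f gray
        f→d: d is gray → back edge
First back edge: f → d.

f->d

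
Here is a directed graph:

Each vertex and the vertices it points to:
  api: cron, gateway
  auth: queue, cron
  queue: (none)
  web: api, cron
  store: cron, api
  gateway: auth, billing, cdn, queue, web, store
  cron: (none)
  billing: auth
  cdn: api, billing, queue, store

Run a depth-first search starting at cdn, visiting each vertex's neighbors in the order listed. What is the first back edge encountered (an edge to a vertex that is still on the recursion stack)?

gateway→cdn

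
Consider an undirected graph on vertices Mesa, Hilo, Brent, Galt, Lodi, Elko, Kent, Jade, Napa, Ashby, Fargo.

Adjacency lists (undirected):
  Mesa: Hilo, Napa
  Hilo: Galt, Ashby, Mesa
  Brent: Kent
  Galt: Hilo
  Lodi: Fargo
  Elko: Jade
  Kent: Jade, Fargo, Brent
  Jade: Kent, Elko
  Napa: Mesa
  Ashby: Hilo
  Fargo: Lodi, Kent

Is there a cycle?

DFS, tracking each vertex's parent; an edge to a visited non-parent vertex closes a cycle.
Start from Fargo:
visit Fargo (parent –)
  visit Lodi (parent Fargo)
    Lodi–Fargo: parent, skip
  visit Kent (parent Fargo)
    visit Jade (parent Kent)
      Jade–Kent: parent, skip
      visit Elko (parent Jade)
        Elko–Jade: parent, skip
    Kent–Fargo: parent, skip
    visit Brent (parent Kent)
      Brent–Kent: parent, skip
visit Mesa (parent –)
  visit Hilo (parent Mesa)
    visit Galt (parent Hilo)
      Galt–Hilo: parent, skip
    visit Ashby (parent Hilo)
      Ashby–Hilo: parent, skip
    Hilo–Mesa: parent, skip
  visit Napa (parent Mesa)
    Napa–Mesa: parent, skip
No non-parent visited neighbor found — the graph is a forest.

No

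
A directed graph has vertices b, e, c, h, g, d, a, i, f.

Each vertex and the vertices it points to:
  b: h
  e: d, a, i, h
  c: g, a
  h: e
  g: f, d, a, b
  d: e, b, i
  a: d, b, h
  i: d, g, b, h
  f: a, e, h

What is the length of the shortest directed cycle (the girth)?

2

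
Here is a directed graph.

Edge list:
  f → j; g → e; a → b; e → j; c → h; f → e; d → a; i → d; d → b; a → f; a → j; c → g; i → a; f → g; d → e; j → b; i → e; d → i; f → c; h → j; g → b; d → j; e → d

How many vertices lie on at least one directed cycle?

A vertex is on a directed cycle iff it belongs to a strongly connected component of size ≥ 2 (or has a self-loop).
The vertices on cycles are {a, c, d, e, f, g, i} — 7 in total.

7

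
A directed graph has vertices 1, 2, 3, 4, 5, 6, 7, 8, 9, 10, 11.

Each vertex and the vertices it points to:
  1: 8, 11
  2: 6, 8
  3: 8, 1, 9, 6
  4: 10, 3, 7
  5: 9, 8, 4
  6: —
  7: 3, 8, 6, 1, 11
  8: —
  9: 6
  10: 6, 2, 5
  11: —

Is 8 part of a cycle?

8 lies on a cycle iff there is a path from 8 back to itself.
Exploring from 8, it never reaches itself; equivalently, its strongly connected component is a singleton.

No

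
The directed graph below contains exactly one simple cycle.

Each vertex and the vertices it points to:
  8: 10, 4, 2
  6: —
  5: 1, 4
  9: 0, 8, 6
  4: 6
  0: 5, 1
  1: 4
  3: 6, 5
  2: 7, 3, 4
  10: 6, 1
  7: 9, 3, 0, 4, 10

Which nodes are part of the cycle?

2, 7, 8, 9

DFS with gray/black marking from 7:
7 gray
  9 gray
    0 gray
      5 gray
        1 gray
          4 gray
            6 gray
            6 black
          4 black
        1 black
        5→4: 4 black — skip
      5 black
      0→1: 1 black — skip
    0 black
    8 gray
      10 gray
        10→6: 6 black — skip
        10→1: 1 black — skip
      10 black
      8→4: 4 black — skip
      2 gray
        2→7: 7 is gray → back edge
Back edge closes the cycle 7 → 9 → 8 → 2 → 7; its vertices are {2, 7, 8, 9}.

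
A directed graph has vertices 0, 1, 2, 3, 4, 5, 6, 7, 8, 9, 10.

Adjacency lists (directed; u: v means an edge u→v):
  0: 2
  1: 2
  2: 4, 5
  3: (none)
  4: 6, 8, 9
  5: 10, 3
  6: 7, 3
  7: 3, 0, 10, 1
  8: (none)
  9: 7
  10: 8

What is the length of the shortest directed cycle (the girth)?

5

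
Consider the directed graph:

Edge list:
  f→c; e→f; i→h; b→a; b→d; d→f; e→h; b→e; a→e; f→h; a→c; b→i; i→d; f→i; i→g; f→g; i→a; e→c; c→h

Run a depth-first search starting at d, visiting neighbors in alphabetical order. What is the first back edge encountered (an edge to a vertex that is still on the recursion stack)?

e→f

DFS from d (visiting neighbors in alphabetical order); mark gray on enter, black on exit:
d gray
  f gray
    c gray
      h gray
      h black
    c black
    g gray
    g black
    f→h: h black — skip
    i gray
      a gray
        a→c: c black — skip
        e gray
          e→c: c black — skip
          e→f: f is gray → back edge
First back edge: e → f.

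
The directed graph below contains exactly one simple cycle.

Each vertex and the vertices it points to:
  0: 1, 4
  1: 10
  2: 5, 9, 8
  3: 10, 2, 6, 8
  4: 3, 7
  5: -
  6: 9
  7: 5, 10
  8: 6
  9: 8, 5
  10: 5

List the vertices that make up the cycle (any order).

6, 8, 9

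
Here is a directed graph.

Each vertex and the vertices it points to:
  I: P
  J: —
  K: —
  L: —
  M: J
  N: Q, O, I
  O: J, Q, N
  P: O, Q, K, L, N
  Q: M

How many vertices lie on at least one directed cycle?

A vertex is on a directed cycle iff it belongs to a strongly connected component of size ≥ 2 (or has a self-loop).
The vertices on cycles are {I, N, O, P} — 4 in total.

4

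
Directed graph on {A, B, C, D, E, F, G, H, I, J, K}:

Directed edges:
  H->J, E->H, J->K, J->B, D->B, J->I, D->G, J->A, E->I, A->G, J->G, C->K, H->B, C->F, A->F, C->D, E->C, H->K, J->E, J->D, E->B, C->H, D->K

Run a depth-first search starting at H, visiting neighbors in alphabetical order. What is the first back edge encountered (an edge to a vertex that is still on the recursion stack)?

C->H

DFS from H (visiting neighbors in alphabetical order); mark gray on enter, black on exit:
H gray
  B gray
  B black
  J gray
    A gray
      F gray
      F black
      G gray
      G black
    A black
    J→B: B black — skip
    D gray
      D→B: B black — skip
      D→G: G black — skip
      K gray
      K black
    D black
    E gray
      E→B: B black — skip
      C gray
        C→D: D black — skip
        C→F: F black — skip
        C→H: H is gray → back edge
First back edge: C → H.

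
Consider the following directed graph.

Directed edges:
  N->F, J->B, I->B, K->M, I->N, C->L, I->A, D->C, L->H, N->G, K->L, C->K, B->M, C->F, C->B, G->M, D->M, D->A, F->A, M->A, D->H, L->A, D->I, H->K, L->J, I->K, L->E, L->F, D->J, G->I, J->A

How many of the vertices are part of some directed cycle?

6

A vertex is on a directed cycle iff it belongs to a strongly connected component of size ≥ 2 (or has a self-loop).
The vertices on cycles are {G, H, I, K, L, N} — 6 in total.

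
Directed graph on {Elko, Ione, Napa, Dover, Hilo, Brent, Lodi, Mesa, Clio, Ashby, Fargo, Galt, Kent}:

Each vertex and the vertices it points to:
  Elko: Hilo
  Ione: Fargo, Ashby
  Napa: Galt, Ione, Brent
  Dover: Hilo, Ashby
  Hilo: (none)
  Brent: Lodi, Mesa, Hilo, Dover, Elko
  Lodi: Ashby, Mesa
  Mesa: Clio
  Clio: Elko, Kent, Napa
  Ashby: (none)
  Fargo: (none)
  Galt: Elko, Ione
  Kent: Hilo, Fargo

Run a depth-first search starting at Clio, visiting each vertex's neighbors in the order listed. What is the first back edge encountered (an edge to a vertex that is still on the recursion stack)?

Mesa→Clio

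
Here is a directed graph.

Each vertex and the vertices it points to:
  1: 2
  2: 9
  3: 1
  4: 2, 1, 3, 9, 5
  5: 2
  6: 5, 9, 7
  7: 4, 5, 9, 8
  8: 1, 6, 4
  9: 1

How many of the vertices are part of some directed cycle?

6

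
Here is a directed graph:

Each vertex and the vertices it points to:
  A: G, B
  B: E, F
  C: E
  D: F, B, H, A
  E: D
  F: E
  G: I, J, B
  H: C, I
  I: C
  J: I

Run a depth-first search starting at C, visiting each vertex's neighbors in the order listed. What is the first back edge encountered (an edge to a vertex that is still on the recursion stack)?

DFS from C (visiting each vertex's neighbors in the order listed); mark gray on enter, black on exit:
C gray
  E gray
    D gray
      F gray
        F→E: E is gray → back edge
First back edge: F → E.

F→E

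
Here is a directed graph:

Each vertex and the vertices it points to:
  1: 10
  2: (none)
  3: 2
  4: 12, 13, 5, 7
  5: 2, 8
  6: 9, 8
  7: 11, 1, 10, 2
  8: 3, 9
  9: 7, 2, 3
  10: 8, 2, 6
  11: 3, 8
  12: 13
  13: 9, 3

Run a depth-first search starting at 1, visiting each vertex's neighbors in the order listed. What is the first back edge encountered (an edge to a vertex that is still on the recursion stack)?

11->8

DFS from 1 (visiting each vertex's neighbors in the order listed); mark gray on enter, black on exit:
1 gray
  10 gray
    8 gray
      3 gray
        2 gray
        2 black
      3 black
      9 gray
        7 gray
          11 gray
            11→3: 3 black — skip
            11→8: 8 is gray → back edge
First back edge: 11 → 8.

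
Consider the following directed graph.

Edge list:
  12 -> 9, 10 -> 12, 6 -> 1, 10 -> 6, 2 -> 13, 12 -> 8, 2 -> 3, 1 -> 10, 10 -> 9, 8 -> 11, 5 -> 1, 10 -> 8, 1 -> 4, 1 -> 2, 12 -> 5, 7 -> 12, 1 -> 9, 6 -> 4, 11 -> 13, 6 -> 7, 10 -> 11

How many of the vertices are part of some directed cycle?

6

A vertex is on a directed cycle iff it belongs to a strongly connected component of size ≥ 2 (or has a self-loop).
The vertices on cycles are {1, 5, 6, 7, 10, 12} — 6 in total.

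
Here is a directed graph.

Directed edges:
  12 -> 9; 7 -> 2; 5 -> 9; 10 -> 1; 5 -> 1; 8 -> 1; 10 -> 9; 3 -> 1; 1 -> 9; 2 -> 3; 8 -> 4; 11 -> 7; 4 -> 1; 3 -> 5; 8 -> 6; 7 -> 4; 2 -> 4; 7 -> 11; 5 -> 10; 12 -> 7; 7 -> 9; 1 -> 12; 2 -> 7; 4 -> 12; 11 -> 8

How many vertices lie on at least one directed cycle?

10

A vertex is on a directed cycle iff it belongs to a strongly connected component of size ≥ 2 (or has a self-loop).
The vertices on cycles are {1, 2, 3, 4, 5, 7, 8, 10, 11, 12} — 10 in total.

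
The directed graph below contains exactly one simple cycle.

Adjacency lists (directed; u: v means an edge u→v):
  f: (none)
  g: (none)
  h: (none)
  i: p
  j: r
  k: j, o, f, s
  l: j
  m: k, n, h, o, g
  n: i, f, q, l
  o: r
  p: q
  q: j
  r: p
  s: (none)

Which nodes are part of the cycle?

j, p, q, r

DFS with gray/black marking from q:
q gray
  j gray
    r gray
      p gray
        p→q: q is gray → back edge
Back edge closes the cycle q → j → r → p → q; its vertices are {j, p, q, r}.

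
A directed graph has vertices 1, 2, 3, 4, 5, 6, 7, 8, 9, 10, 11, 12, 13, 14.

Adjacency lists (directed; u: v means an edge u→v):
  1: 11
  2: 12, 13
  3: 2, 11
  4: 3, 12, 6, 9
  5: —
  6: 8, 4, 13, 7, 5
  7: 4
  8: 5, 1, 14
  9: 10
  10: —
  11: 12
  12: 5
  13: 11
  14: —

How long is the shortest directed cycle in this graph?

For each vertex v, BFS finds the shortest path from v back to v.
The shortest such closed walk is 4 → 6 → 4, length 2.

2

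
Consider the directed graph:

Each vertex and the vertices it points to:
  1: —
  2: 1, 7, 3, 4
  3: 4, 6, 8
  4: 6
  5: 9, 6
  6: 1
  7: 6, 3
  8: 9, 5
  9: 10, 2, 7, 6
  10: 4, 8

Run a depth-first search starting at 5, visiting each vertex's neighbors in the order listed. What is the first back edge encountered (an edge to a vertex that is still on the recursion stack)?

8->9

DFS from 5 (visiting each vertex's neighbors in the order listed); mark gray on enter, black on exit:
5 gray
  9 gray
    10 gray
      4 gray
        6 gray
          1 gray
          1 black
        6 black
      4 black
      8 gray
        8→9: 9 is gray → back edge
First back edge: 8 → 9.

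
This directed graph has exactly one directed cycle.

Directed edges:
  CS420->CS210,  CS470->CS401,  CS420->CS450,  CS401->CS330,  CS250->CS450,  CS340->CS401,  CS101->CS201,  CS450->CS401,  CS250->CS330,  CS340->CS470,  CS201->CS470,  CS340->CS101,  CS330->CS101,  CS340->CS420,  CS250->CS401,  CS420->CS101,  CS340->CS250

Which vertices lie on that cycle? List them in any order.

CS101, CS201, CS330, CS401, CS470

DFS with gray/black marking from CS101:
CS101 gray
  CS201 gray
    CS470 gray
      CS401 gray
        CS330 gray
          CS330→CS101: CS101 is gray → back edge
Back edge closes the cycle CS101 → CS201 → CS470 → CS401 → CS330 → CS101; its vertices are {CS101, CS201, CS330, CS401, CS470}.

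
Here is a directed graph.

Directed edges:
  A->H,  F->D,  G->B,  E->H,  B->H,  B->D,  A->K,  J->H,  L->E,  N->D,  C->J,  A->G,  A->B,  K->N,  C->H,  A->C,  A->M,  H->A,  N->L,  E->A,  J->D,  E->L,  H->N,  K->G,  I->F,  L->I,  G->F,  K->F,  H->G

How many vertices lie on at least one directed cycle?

A vertex is on a directed cycle iff it belongs to a strongly connected component of size ≥ 2 (or has a self-loop).
The vertices on cycles are {A, B, C, E, G, H, J, K, L, N} — 10 in total.

10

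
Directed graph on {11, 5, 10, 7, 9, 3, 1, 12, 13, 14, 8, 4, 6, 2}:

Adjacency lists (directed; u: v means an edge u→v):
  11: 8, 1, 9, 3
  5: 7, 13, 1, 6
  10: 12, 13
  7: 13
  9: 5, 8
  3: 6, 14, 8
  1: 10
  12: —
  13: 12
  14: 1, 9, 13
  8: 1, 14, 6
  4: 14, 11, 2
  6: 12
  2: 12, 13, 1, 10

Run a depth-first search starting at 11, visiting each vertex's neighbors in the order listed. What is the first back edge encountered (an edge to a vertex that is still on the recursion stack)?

9->8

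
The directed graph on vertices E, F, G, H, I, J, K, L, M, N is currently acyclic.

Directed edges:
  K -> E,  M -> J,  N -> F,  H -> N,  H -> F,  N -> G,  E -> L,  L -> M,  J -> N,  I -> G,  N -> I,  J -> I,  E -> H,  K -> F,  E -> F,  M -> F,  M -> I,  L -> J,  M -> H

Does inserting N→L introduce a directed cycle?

Yes

Adding N→L creates a cycle iff L can already reach N.
Path from L: L → J → N.
So L → … → N → L is a cycle.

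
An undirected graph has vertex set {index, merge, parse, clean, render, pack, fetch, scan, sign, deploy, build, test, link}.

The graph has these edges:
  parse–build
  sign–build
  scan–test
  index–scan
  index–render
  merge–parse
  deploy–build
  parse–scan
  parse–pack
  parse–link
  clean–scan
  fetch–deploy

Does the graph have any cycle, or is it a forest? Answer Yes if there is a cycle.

No

DFS, tracking each vertex's parent; an edge to a visited non-parent vertex closes a cycle.
Start from deploy:
visit deploy (parent –)
  visit fetch (parent deploy)
    fetch–deploy: parent, skip
  visit build (parent deploy)
    visit parse (parent build)
      visit merge (parent parse)
        merge–parse: parent, skip
      visit scan (parent parse)
        visit index (parent scan)
          visit render (parent index)
            render–index: parent, skip
          index–scan: parent, skip
        visit test (parent scan)
          test–scan: parent, skip
        visit clean (parent scan)
          clean–scan: parent, skip
        scan–parse: parent, skip
      visit link (parent parse)
        link–parse: parent, skip
      visit pack (parent parse)
        pack–parse: parent, skip
      parse–build: parent, skip
    visit sign (parent build)
      sign–build: parent, skip
    build–deploy: parent, skip
No non-parent visited neighbor found — the graph is a forest.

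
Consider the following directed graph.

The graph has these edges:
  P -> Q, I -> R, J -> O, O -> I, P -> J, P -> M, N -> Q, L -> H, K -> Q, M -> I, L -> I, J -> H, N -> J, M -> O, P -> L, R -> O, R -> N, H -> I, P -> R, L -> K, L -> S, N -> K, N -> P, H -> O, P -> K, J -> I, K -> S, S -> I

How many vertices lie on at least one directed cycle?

A vertex is on a directed cycle iff it belongs to a strongly connected component of size ≥ 2 (or has a self-loop).
The vertices on cycles are {H, I, J, K, L, M, N, O, P, R, S} — 11 in total.

11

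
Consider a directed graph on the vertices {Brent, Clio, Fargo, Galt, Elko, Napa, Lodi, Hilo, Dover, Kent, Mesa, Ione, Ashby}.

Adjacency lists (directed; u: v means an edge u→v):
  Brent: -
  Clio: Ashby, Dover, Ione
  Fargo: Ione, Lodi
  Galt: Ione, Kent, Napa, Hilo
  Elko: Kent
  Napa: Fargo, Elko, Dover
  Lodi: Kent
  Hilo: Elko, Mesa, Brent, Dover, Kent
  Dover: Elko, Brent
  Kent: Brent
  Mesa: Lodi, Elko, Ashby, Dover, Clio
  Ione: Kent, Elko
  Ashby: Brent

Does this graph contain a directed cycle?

No

DFS with white/gray/black marking, starting from Clio:
Clio gray
  Ashby gray
    Brent gray
    Brent black
  Ashby black
  Dover gray
    Elko gray
      Kent gray
        Kent→Brent: Brent black — skip
      Kent black
    Elko black
    Dover→Brent: Brent black — skip
  Dover black
  Ione gray
    Ione→Kent: Kent black — skip
    Ione→Elko: Elko black — skip
  Ione black
Clio black
Fargo gray
  Fargo→Ione: Ione black — skip
  Lodi gray
    Lodi→Kent: Kent black — skip
  Lodi black
Fargo black
Galt gray
  Galt→Ione: Ione black — skip
  Galt→Kent: Kent black — skip
  Napa gray
    Napa→Fargo: Fargo black — skip
    Napa→Elko: Elko black — skip
    Napa→Dover: Dover black — skip
  Napa black
  Hilo gray
    Hilo→Elko: Elko black — skip
    Mesa gray
      Mesa→Lodi: Lodi black — skip
      Mesa→Elko: Elko black — skip
      Mesa→Ashby: Ashby black — skip
      Mesa→Dover: Dover black — skip
      Mesa→Clio: Clio black — skip
    Mesa black
    Hilo→Brent: Brent black — skip
    Hilo→Dover: Dover black — skip
    Hilo→Kent: Kent black — skip
  Hilo black
Galt black
Every edge goes to a white or black vertex — no back edge, so the graph is acyclic.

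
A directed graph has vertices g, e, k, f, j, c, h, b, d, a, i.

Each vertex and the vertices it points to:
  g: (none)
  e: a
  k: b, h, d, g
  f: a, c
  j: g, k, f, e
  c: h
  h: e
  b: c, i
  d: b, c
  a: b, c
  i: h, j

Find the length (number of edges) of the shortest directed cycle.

For each vertex v, BFS finds the shortest path from v back to v.
The shortest such closed walk is j → k → b → i → j, length 4.

4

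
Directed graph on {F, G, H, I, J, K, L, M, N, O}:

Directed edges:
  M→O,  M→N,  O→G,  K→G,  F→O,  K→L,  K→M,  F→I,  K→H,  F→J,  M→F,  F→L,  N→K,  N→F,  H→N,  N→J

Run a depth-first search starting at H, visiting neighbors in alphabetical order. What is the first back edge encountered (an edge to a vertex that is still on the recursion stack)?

DFS from H (visiting neighbors in alphabetical order); mark gray on enter, black on exit:
H gray
  N gray
    F gray
      I gray
      I black
      J gray
      J black
      L gray
      L black
      O gray
        G gray
        G black
      O black
    F black
    N→J: J black — skip
    K gray
      K→G: G black — skip
      K→H: H is gray → back edge
First back edge: K → H.

K→H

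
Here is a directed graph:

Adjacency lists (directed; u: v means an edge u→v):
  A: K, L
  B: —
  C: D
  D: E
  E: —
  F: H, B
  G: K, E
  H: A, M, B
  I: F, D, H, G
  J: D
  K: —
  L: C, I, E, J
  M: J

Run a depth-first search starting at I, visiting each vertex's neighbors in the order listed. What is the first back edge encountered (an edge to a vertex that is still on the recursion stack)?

DFS from I (visiting each vertex's neighbors in the order listed); mark gray on enter, black on exit:
I gray
  F gray
    H gray
      A gray
        K gray
        K black
        L gray
          C gray
            D gray
              E gray
              E black
            D black
          C black
          L→I: I is gray → back edge
First back edge: L → I.

L→I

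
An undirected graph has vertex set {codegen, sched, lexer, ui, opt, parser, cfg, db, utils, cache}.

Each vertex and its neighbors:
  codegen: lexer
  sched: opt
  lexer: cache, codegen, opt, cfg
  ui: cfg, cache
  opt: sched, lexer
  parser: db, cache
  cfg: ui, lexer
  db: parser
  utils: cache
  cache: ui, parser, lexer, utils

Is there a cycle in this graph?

Yes

DFS, tracking each vertex's parent; an edge to a visited non-parent vertex closes a cycle.
Start from cache:
visit cache (parent –)
  visit ui (parent cache)
    visit cfg (parent ui)
      cfg–ui: parent, skip
      visit lexer (parent cfg)
        lexer–cache: cache visited and ≠ parent → cycle
Cycle: cache – ui – cfg – lexer – cache.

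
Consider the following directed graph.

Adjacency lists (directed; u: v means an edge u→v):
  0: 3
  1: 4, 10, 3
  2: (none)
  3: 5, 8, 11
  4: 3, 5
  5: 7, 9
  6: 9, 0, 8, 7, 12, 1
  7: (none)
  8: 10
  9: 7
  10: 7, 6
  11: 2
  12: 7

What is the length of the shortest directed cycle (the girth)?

For each vertex v, BFS finds the shortest path from v back to v.
The shortest such closed walk is 1 → 10 → 6 → 1, length 3.

3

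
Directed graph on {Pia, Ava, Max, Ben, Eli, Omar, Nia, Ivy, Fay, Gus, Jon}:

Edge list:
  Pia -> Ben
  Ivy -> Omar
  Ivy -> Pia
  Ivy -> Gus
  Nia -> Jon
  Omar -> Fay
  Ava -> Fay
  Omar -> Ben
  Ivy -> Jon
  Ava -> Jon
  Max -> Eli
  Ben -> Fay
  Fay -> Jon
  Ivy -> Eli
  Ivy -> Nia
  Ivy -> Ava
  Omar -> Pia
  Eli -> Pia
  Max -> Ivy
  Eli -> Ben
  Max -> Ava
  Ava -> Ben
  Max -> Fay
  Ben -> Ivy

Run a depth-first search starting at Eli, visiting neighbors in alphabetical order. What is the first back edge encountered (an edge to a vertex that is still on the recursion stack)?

Ava->Ben

DFS from Eli (visiting neighbors in alphabetical order); mark gray on enter, black on exit:
Eli gray
  Ben gray
    Fay gray
      Jon gray
      Jon black
    Fay black
    Ivy gray
      Ava gray
        Ava→Ben: Ben is gray → back edge
First back edge: Ava → Ben.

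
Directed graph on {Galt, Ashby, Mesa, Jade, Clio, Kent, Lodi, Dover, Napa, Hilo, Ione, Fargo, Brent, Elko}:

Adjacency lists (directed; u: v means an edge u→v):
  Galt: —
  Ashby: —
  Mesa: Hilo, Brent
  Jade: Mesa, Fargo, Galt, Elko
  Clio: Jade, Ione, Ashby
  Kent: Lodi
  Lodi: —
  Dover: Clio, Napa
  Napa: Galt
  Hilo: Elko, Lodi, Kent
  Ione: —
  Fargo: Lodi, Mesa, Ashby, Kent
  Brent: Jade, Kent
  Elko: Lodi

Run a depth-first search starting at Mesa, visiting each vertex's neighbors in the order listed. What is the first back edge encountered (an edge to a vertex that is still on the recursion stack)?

Jade->Mesa

DFS from Mesa (visiting each vertex's neighbors in the order listed); mark gray on enter, black on exit:
Mesa gray
  Hilo gray
    Elko gray
      Lodi gray
      Lodi black
    Elko black
    Hilo→Lodi: Lodi black — skip
    Kent gray
      Kent→Lodi: Lodi black — skip
    Kent black
  Hilo black
  Brent gray
    Jade gray
      Jade→Mesa: Mesa is gray → back edge
First back edge: Jade → Mesa.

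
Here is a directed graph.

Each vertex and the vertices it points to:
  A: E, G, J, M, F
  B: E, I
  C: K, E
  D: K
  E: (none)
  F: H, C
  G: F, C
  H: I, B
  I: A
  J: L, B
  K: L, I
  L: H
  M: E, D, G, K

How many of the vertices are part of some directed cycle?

12

A vertex is on a directed cycle iff it belongs to a strongly connected component of size ≥ 2 (or has a self-loop).
The vertices on cycles are {A, B, C, D, F, G, H, I, J, K, L, M} — 12 in total.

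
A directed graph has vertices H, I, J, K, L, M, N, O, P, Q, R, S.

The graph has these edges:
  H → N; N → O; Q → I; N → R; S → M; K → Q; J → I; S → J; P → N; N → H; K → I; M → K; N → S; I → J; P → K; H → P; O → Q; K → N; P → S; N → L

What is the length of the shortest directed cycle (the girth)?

2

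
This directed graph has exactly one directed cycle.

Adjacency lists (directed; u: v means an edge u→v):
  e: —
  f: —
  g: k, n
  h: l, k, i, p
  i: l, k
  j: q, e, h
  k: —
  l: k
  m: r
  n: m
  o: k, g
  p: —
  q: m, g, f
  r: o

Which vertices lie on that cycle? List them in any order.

DFS with gray/black marking from m:
m gray
  r gray
    o gray
      k gray
      k black
      g gray
        g→k: k black — skip
        n gray
          n→m: m is gray → back edge
Back edge closes the cycle m → r → o → g → n → m; its vertices are {g, m, n, o, r}.

g, m, n, o, r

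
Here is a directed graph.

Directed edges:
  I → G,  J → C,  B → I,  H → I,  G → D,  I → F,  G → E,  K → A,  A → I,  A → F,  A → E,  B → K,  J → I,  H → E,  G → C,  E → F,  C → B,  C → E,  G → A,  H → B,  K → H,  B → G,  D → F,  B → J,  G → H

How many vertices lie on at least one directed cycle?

A vertex is on a directed cycle iff it belongs to a strongly connected component of size ≥ 2 (or has a self-loop).
The vertices on cycles are {A, B, C, G, H, I, J, K} — 8 in total.

8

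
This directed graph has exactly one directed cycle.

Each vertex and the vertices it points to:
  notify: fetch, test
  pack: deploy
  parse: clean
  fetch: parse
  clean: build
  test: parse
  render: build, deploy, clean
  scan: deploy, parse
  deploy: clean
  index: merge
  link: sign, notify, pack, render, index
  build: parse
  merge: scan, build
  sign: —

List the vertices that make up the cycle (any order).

DFS with gray/black marking from build:
build gray
  parse gray
    clean gray
      clean→build: build is gray → back edge
Back edge closes the cycle build → parse → clean → build; its vertices are {build, clean, parse}.

build, clean, parse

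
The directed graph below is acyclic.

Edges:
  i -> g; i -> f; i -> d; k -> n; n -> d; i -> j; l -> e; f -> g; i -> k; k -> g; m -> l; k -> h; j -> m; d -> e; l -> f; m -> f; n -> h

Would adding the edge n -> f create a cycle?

No

Adding n→f creates a cycle iff f can already reach n.
Explore from f: no path reaches n. The graph stays acyclic.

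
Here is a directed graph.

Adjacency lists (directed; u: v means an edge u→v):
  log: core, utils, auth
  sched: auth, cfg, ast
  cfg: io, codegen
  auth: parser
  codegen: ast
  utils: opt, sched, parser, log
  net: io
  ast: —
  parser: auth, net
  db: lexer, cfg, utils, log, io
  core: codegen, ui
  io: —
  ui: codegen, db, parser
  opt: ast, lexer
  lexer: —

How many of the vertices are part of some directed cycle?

7

A vertex is on a directed cycle iff it belongs to a strongly connected component of size ≥ 2 (or has a self-loop).
The vertices on cycles are {db, ui, log, auth, core, utils, parser} — 7 in total.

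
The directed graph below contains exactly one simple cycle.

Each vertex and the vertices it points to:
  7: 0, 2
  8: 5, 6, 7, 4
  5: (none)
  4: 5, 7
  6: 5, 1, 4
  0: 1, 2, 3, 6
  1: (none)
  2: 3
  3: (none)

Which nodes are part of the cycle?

DFS with gray/black marking from 7:
7 gray
  0 gray
    1 gray
    1 black
    2 gray
      3 gray
      3 black
    2 black
    0→3: 3 black — skip
    6 gray
      5 gray
      5 black
      6→1: 1 black — skip
      4 gray
        4→5: 5 black — skip
        4→7: 7 is gray → back edge
Back edge closes the cycle 7 → 0 → 6 → 4 → 7; its vertices are {0, 4, 6, 7}.

0, 4, 6, 7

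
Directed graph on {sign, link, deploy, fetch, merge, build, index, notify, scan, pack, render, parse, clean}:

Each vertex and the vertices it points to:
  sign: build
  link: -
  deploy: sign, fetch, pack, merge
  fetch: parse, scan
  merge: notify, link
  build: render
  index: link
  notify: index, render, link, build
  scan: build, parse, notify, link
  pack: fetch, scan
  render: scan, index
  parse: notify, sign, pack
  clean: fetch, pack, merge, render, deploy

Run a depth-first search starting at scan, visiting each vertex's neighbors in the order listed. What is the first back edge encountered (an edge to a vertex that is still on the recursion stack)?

render->scan

DFS from scan (visiting each vertex's neighbors in the order listed); mark gray on enter, black on exit:
scan gray
  build gray
    render gray
      render→scan: scan is gray → back edge
First back edge: render → scan.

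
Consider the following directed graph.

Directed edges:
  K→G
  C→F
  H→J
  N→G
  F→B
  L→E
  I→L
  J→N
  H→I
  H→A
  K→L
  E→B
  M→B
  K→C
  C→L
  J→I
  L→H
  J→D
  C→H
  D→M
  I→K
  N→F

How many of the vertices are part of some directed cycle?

6

A vertex is on a directed cycle iff it belongs to a strongly connected component of size ≥ 2 (or has a self-loop).
The vertices on cycles are {C, H, I, J, K, L} — 6 in total.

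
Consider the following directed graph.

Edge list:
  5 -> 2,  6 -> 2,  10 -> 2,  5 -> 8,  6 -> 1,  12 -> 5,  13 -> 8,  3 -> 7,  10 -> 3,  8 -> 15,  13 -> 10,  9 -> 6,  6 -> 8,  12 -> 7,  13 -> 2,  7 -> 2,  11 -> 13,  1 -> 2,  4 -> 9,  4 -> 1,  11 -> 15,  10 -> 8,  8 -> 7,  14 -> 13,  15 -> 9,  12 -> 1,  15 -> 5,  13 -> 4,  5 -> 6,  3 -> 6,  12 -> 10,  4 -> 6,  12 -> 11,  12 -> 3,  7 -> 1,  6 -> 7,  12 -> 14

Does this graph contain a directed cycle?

Yes

DFS with white/gray/black marking, starting from 13:
13 gray
  4 gray
    1 gray
      2 gray
      2 black
    1 black
    9 gray
      6 gray
        7 gray
          7→1: 1 black — skip
          7→2: 2 black — skip
        7 black
        8 gray
          15 gray
            5 gray
              5→6: 6 is gray → back edge
Back edge found, so a cycle exists: 6 → 8 → 15 → 5 → 6.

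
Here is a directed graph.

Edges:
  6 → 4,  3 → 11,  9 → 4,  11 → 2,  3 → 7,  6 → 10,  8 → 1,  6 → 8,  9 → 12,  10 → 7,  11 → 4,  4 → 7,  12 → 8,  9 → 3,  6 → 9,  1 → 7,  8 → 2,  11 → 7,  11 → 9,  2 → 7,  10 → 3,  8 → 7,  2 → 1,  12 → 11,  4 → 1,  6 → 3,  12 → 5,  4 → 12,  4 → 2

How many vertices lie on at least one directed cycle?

5

A vertex is on a directed cycle iff it belongs to a strongly connected component of size ≥ 2 (or has a self-loop).
The vertices on cycles are {3, 4, 9, 11, 12} — 5 in total.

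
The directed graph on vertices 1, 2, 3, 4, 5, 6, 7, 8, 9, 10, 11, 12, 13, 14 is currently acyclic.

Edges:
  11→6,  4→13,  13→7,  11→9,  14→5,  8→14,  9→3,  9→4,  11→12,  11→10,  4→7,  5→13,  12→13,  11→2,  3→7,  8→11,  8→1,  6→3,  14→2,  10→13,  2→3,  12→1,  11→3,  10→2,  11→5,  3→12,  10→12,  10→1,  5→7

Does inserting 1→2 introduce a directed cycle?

Yes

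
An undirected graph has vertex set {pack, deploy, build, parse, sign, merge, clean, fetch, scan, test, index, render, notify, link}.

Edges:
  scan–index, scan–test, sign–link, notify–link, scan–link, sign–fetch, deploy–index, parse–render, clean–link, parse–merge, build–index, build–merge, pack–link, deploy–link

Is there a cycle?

DFS, tracking each vertex's parent; an edge to a visited non-parent vertex closes a cycle.
Start from pack:
visit pack (parent –)
  visit link (parent pack)
    visit deploy (parent link)
      visit index (parent deploy)
        visit scan (parent index)
          scan–link: link visited and ≠ parent → cycle
Cycle: link – deploy – index – scan – link.

Yes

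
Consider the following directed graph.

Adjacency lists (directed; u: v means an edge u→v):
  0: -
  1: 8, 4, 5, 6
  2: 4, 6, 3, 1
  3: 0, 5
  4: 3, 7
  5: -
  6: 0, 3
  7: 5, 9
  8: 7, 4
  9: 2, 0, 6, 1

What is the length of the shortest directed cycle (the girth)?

For each vertex v, BFS finds the shortest path from v back to v.
The shortest such closed walk is 2 → 4 → 7 → 9 → 2, length 4.

4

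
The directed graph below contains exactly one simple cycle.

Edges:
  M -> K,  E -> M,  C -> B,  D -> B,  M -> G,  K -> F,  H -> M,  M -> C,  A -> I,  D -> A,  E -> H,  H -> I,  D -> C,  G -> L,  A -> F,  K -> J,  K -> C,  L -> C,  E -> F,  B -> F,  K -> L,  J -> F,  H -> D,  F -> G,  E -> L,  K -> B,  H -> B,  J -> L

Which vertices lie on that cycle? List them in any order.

DFS with gray/black marking from L:
L gray
  C gray
    B gray
      F gray
        G gray
          G→L: L is gray → back edge
Back edge closes the cycle L → C → B → F → G → L; its vertices are {B, C, F, G, L}.

B, C, F, G, L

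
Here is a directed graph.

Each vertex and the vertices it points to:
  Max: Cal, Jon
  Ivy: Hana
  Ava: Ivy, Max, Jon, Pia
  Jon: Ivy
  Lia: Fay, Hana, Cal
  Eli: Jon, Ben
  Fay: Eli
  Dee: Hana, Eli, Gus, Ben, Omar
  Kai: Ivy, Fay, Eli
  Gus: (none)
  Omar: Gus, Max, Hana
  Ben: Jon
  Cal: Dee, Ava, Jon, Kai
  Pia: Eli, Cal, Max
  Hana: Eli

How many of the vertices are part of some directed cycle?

11

A vertex is on a directed cycle iff it belongs to a strongly connected component of size ≥ 2 (or has a self-loop).
The vertices on cycles are {Ava, Ben, Cal, Dee, Eli, Ivy, Jon, Max, Pia, Hana, Omar} — 11 in total.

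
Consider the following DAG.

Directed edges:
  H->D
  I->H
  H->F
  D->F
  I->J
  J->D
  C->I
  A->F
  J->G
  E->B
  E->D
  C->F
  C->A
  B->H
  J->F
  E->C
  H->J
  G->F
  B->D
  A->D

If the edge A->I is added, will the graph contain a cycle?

Adding A→I creates a cycle iff I can already reach A.
Explore from I: no path reaches A. The graph stays acyclic.

No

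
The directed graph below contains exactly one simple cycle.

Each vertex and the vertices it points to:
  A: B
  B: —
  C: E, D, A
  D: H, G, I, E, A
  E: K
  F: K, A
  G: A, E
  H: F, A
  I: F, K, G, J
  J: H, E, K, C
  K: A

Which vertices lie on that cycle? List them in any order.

DFS with gray/black marking from D:
D gray
  H gray
    F gray
      K gray
        A gray
          B gray
          B black
        A black
      K black
      F→A: A black — skip
    F black
    H→A: A black — skip
  H black
  G gray
    G→A: A black — skip
    E gray
      E→K: K black — skip
    E black
  G black
  I gray
    I→F: F black — skip
    I→K: K black — skip
    I→G: G black — skip
    J gray
      J→H: H black — skip
      J→E: E black — skip
      J→K: K black — skip
      C gray
        C→E: E black — skip
        C→D: D is gray → back edge
Back edge closes the cycle D → I → J → C → D; its vertices are {C, D, I, J}.

C, D, I, J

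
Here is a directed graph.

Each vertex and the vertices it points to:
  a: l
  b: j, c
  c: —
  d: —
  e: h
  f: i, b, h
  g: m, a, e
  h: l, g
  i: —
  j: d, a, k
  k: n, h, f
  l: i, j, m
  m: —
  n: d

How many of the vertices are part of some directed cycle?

A vertex is on a directed cycle iff it belongs to a strongly connected component of size ≥ 2 (or has a self-loop).
The vertices on cycles are {a, b, e, f, g, h, j, k, l} — 9 in total.

9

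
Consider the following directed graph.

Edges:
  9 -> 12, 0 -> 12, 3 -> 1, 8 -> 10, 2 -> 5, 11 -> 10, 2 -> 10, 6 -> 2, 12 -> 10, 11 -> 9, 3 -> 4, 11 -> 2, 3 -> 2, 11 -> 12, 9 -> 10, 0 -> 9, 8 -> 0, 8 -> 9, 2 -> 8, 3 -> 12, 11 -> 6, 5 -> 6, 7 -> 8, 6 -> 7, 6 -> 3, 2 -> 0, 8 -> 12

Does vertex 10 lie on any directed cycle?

No

10 lies on a cycle iff there is a path from 10 back to itself.
Exploring from 10, it never reaches itself; equivalently, its strongly connected component is a singleton.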